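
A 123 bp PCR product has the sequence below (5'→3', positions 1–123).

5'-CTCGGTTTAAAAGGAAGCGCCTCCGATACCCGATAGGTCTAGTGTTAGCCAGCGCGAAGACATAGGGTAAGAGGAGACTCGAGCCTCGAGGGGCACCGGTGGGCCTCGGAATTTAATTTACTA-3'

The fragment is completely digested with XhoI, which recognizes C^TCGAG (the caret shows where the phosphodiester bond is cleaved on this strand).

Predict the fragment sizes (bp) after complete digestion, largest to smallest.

XhoI sites (CTCGAG) start at positions 78, 85.
XhoI cuts after the first base of each site, so after positions 78, 85.
Linear molecule, 2 cuts → 3 fragments:
  1–78 → 78 bp
  79–85 → 7 bp
  86–123 → 38 bp
Sorted largest to smallest: 78, 38, 7 bp.

78, 38, 7 bp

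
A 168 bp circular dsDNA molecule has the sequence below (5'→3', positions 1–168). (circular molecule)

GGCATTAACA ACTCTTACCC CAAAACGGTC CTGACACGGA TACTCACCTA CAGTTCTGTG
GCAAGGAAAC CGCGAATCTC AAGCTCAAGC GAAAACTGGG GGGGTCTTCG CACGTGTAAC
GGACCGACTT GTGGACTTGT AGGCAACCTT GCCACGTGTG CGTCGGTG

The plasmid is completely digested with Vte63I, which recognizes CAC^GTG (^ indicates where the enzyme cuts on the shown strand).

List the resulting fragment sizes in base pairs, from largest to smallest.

126, 42 bp

Vte63I sites (CACGTG) start at positions 111, 153.
Vte63I cuts after base 3 of each site, so after positions 113, 155.
Circular molecule, 2 cuts → 2 fragments:
  114–155 → 42 bp
  156–168 then 1–113 → 13 + 113 = 126 bp
Sorted largest to smallest: 126, 42 bp.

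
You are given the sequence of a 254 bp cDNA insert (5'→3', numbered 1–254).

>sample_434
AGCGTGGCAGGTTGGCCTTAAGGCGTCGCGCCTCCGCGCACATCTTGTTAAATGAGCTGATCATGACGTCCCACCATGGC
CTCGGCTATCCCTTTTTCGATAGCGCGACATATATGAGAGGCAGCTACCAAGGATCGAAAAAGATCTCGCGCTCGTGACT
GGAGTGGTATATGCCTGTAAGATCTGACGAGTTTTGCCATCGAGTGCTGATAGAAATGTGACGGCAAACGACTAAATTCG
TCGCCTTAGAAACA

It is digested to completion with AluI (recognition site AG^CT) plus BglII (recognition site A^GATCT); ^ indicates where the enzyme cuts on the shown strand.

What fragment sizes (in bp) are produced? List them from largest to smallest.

AluI sites (AGCT) start at positions 55, 123.
AluI cuts after base 2 of each site, so after positions 56, 124.
BglII sites (AGATCT) start at positions 142, 180.
BglII cuts after the first base of each site, so after positions 142, 180.
Combined cut positions: 56, 124, 142, 180.
Linear molecule, 4 cuts → 5 fragments:
  1–56 → 56 bp
  57–124 → 68 bp
  125–142 → 18 bp
  143–180 → 38 bp
  181–254 → 74 bp
Sorted largest to smallest: 74, 68, 56, 38, 18 bp.

74, 68, 56, 38, 18 bp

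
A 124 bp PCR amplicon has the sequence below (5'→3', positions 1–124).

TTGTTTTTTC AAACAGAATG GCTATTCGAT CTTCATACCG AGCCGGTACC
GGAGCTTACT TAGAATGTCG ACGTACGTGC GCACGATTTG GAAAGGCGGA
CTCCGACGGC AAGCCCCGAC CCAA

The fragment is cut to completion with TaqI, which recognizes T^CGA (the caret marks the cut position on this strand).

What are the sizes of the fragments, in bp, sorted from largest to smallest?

56, 42, 26 bp

TaqI sites (TCGA) start at positions 26, 68.
TaqI cuts after the first base of each site, so after positions 26, 68.
Linear molecule, 2 cuts → 3 fragments:
  1–26 → 26 bp
  27–68 → 42 bp
  69–124 → 56 bp
Sorted largest to smallest: 56, 42, 26 bp.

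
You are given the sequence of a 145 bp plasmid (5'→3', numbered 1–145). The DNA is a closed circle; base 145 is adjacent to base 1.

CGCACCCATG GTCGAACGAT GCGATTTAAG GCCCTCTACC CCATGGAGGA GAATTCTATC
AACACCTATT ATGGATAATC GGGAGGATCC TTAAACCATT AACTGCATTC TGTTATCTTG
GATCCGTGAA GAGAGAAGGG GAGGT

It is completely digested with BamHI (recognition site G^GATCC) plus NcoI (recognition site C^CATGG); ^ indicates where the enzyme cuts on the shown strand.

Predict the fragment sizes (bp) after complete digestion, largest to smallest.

44, 35, 35, 31 bp

BamHI sites (GGATCC) start at positions 85, 120.
BamHI cuts after the first base of each site, so after positions 85, 120.
NcoI sites (CCATGG) start at positions 6, 41.
NcoI cuts after the first base of each site, so after positions 6, 41.
Combined cut positions: 6, 41, 85, 120.
Circular molecule, 4 cuts → 4 fragments:
  7–41 → 35 bp
  42–85 → 44 bp
  86–120 → 35 bp
  121–145 then 1–6 → 25 + 6 = 31 bp
Sorted largest to smallest: 44, 35, 35, 31 bp.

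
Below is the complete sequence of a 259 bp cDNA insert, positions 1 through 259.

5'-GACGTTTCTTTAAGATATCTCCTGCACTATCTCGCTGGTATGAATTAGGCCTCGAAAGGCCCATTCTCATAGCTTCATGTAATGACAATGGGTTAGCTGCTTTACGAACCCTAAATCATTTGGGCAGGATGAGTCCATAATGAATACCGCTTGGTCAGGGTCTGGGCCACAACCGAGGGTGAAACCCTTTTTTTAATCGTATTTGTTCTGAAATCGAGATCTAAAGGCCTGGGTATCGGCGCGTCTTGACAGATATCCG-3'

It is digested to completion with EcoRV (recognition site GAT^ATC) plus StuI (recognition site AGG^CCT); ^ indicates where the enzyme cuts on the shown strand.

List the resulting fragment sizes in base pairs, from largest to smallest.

178, 33, 27, 16, 5 bp

EcoRV sites (GATATC) start at positions 14, 252.
EcoRV cuts after base 3 of each site, so after positions 16, 254.
StuI sites (AGGCCT) start at positions 47, 225.
StuI cuts after base 3 of each site, so after positions 49, 227.
Combined cut positions: 16, 49, 227, 254.
Linear molecule, 4 cuts → 5 fragments:
  1–16 → 16 bp
  17–49 → 33 bp
  50–227 → 178 bp
  228–254 → 27 bp
  255–259 → 5 bp
Sorted largest to smallest: 178, 33, 27, 16, 5 bp.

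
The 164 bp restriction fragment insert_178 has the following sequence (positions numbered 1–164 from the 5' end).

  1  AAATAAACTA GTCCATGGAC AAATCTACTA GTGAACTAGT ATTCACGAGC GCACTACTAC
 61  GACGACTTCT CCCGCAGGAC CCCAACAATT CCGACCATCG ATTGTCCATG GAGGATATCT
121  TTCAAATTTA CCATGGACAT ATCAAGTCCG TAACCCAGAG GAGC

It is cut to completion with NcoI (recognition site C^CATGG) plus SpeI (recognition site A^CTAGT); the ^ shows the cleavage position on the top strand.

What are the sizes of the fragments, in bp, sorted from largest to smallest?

NcoI sites (CCATGG) start at positions 13, 106, 131.
NcoI cuts after the first base of each site, so after positions 13, 106, 131.
SpeI sites (ACTAGT) start at positions 7, 27, 35.
SpeI cuts after the first base of each site, so after positions 7, 27, 35.
Combined cut positions: 7, 13, 27, 35, 106, 131.
Linear molecule, 6 cuts → 7 fragments:
  1–7 → 7 bp
  8–13 → 6 bp
  14–27 → 14 bp
  28–35 → 8 bp
  36–106 → 71 bp
  107–131 → 25 bp
  132–164 → 33 bp
Sorted largest to smallest: 71, 33, 25, 14, 8, 7, 6 bp.

71, 33, 25, 14, 8, 7, 6 bp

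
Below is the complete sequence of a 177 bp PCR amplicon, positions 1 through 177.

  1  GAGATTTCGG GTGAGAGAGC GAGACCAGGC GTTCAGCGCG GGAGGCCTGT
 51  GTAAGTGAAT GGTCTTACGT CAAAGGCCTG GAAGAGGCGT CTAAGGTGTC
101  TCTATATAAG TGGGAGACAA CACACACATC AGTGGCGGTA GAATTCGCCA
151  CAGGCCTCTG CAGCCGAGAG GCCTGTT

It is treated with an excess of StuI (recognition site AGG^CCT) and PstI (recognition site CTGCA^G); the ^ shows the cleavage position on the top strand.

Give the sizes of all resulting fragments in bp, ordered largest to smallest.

StuI sites (AGGCCT) start at positions 43, 74, 152, 169.
StuI cuts after base 3 of each site, so after positions 45, 76, 154, 171.
The PstI site (CTGCAG) starts at position 158.
PstI cuts after base 5 of each site (before the last base), so after position 162.
Combined cut positions: 45, 76, 154, 162, 171.
Linear molecule, 5 cuts → 6 fragments:
  1–45 → 45 bp
  46–76 → 31 bp
  77–154 → 78 bp
  155–162 → 8 bp
  163–171 → 9 bp
  172–177 → 6 bp
Sorted largest to smallest: 78, 45, 31, 9, 8, 6 bp.

78, 45, 31, 9, 8, 6 bp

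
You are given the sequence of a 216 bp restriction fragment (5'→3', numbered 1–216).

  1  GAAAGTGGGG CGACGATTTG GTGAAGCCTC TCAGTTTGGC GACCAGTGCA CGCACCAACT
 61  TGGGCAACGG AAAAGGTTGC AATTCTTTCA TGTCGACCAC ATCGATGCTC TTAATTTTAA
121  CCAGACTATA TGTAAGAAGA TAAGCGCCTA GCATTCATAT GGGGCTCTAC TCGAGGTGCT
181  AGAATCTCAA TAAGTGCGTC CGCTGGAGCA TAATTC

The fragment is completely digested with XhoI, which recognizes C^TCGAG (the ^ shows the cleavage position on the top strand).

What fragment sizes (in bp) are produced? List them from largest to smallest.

170, 46 bp

The XhoI site (CTCGAG) starts at position 170.
XhoI cuts after the first base of each site, so after position 170.
Linear molecule, 1 cut → 2 fragments:
  1–170 → 170 bp
  171–216 → 46 bp
Sorted largest to smallest: 170, 46 bp.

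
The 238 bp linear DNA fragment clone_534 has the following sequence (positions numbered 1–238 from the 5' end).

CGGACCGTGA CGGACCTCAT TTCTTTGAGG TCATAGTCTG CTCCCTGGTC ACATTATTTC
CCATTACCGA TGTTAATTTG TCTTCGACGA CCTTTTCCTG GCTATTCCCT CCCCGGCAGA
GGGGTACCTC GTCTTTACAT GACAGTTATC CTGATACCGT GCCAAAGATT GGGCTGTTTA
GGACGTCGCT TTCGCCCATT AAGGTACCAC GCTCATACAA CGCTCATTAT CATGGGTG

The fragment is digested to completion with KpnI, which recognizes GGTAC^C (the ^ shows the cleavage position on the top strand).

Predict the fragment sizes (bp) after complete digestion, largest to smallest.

KpnI sites (GGTACC) start at positions 123, 203.
KpnI cuts after base 5 of each site (before the last base), so after positions 127, 207.
Linear molecule, 2 cuts → 3 fragments:
  1–127 → 127 bp
  128–207 → 80 bp
  208–238 → 31 bp
Sorted largest to smallest: 127, 80, 31 bp.

127, 80, 31 bp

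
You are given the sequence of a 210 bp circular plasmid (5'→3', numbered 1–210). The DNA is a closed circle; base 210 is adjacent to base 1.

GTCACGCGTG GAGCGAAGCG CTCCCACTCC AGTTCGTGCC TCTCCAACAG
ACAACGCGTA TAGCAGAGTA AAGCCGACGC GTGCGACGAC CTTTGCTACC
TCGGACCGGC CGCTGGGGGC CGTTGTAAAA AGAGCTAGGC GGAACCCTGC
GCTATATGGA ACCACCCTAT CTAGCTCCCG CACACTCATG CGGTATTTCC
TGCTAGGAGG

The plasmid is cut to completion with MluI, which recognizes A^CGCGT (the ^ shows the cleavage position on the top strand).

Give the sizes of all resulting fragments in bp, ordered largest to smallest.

MluI sites (ACGCGT) start at positions 4, 54, 77.
MluI cuts after the first base of each site, so after positions 4, 54, 77.
Circular molecule, 3 cuts → 3 fragments:
  5–54 → 50 bp
  55–77 → 23 bp
  78–210 then 1–4 → 133 + 4 = 137 bp
Sorted largest to smallest: 137, 50, 23 bp.

137, 50, 23 bp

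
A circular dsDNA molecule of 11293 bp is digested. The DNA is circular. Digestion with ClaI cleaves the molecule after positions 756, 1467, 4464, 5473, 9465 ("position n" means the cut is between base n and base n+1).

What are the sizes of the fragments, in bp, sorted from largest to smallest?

Circular molecule, 5 cuts → 5 fragments:
  1467 − 756 = 711 bp
  4464 − 1467 = 2997 bp
  5473 − 4464 = 1009 bp
  9465 − 5473 = 3992 bp
  wrap: 11293 − 9465 + 756 = 2584 bp
Sorted largest to smallest: 3992, 2997, 2584, 1009, 711 bp.

3992, 2997, 2584, 1009, 711 bp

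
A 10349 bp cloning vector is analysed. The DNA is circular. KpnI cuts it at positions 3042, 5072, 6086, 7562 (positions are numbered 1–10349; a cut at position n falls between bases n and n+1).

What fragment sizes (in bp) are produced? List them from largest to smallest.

Circular molecule, 4 cuts → 4 fragments:
  5072 − 3042 = 2030 bp
  6086 − 5072 = 1014 bp
  7562 − 6086 = 1476 bp
  wrap: 10349 − 7562 + 3042 = 5829 bp
Sorted largest to smallest: 5829, 2030, 1476, 1014 bp.

5829, 2030, 1476, 1014 bp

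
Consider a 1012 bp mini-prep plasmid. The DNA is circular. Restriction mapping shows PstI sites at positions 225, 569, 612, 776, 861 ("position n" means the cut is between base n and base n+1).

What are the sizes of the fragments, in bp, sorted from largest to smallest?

Circular molecule, 5 cuts → 5 fragments:
  569 − 225 = 344 bp
  612 − 569 = 43 bp
  776 − 612 = 164 bp
  861 − 776 = 85 bp
  wrap: 1012 − 861 + 225 = 376 bp
Sorted largest to smallest: 376, 344, 164, 85, 43 bp.

376, 344, 164, 85, 43 bp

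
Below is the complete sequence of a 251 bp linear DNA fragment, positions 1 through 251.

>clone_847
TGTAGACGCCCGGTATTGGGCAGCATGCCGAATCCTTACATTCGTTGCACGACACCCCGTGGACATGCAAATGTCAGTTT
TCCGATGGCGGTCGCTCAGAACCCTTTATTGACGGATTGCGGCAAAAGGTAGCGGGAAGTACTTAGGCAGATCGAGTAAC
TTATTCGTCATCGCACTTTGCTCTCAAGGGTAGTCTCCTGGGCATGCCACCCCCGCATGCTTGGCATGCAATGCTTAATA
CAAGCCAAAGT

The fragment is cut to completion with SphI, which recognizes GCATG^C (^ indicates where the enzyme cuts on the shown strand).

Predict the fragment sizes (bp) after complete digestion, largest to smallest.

SphI sites (GCATGC) start at positions 23, 202, 215, 224.
SphI cuts after base 5 of each site (before the last base), so after positions 27, 206, 219, 228.
Linear molecule, 4 cuts → 5 fragments:
  1–27 → 27 bp
  28–206 → 179 bp
  207–219 → 13 bp
  220–228 → 9 bp
  229–251 → 23 bp
Sorted largest to smallest: 179, 27, 23, 13, 9 bp.

179, 27, 23, 13, 9 bp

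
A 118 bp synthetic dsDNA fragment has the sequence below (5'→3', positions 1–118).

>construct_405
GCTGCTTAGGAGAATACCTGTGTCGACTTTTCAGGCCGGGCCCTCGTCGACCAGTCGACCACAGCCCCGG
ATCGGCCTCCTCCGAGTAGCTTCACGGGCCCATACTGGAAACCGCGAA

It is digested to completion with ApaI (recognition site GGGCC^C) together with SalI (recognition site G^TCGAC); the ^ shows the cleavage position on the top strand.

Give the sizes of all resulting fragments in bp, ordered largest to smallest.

ApaI sites (GGGCCC) start at positions 38, 96.
ApaI cuts after base 5 of each site (before the last base), so after positions 42, 100.
SalI sites (GTCGAC) start at positions 22, 46, 54.
SalI cuts after the first base of each site, so after positions 22, 46, 54.
Combined cut positions: 22, 42, 46, 54, 100.
Linear molecule, 5 cuts → 6 fragments:
  1–22 → 22 bp
  23–42 → 20 bp
  43–46 → 4 bp
  47–54 → 8 bp
  55–100 → 46 bp
  101–118 → 18 bp
Sorted largest to smallest: 46, 22, 20, 18, 8, 4 bp.

46, 22, 20, 18, 8, 4 bp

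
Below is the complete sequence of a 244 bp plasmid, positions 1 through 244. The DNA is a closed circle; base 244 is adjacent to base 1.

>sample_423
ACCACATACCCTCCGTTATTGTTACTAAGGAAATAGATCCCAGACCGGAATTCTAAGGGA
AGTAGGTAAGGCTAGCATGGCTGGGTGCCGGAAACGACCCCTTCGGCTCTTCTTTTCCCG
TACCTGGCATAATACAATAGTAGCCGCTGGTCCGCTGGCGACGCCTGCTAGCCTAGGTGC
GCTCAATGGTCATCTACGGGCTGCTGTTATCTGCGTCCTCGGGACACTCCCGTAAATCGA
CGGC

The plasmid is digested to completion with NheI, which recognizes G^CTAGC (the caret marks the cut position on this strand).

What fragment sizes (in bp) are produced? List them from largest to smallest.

NheI sites (GCTAGC) start at positions 71, 167.
NheI cuts after the first base of each site, so after positions 71, 167.
Circular molecule, 2 cuts → 2 fragments:
  72–167 → 96 bp
  168–244 then 1–71 → 77 + 71 = 148 bp
Sorted largest to smallest: 148, 96 bp.

148, 96 bp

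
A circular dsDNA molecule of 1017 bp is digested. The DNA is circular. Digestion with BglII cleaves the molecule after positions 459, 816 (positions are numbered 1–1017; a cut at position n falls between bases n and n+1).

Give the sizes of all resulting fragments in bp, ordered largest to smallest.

Circular molecule, 2 cuts → 2 fragments:
  816 − 459 = 357 bp
  wrap: 1017 − 816 + 459 = 660 bp
Sorted largest to smallest: 660, 357 bp.

660, 357 bp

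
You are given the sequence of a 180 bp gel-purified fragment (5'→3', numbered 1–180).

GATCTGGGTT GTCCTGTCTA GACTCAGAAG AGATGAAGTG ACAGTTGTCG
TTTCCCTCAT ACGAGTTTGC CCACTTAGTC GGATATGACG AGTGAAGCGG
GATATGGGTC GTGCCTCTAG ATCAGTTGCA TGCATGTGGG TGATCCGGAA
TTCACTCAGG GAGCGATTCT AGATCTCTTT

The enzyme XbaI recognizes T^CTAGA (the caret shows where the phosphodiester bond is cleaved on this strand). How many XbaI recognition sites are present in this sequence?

3

TCTAGA occurs starting at positions 17, 116, 168.
XbaI cuts at 3 sites.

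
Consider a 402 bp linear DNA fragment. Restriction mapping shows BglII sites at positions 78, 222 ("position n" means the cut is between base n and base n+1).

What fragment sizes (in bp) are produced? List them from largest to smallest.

180, 144, 78 bp

Linear molecule, 2 cuts → 3 fragments:
  78 − 0 = 78 bp
  222 − 78 = 144 bp
  402 − 222 = 180 bp
Sorted largest to smallest: 180, 144, 78 bp.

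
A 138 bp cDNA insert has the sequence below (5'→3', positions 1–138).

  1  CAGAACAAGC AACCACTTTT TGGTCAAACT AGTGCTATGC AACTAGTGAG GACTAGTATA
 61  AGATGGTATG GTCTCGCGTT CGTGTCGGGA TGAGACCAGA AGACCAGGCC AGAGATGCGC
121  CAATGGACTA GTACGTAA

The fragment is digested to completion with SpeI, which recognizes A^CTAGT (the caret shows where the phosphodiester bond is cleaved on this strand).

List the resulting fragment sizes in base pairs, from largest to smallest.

75, 28, 14, 11, 10 bp

SpeI sites (ACTAGT) start at positions 28, 42, 52, 127.
SpeI cuts after the first base of each site, so after positions 28, 42, 52, 127.
Linear molecule, 4 cuts → 5 fragments:
  1–28 → 28 bp
  29–42 → 14 bp
  43–52 → 10 bp
  53–127 → 75 bp
  128–138 → 11 bp
Sorted largest to smallest: 75, 28, 14, 11, 10 bp.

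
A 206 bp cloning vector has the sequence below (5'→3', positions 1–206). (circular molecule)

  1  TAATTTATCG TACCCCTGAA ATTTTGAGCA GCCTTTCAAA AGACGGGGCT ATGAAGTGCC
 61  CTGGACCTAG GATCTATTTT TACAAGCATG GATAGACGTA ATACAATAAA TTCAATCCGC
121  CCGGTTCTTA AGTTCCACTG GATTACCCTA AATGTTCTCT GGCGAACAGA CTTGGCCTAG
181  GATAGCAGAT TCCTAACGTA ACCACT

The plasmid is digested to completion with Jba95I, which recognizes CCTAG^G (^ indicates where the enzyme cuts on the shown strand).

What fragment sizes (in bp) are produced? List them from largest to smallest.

Jba95I sites (CCTAGG) start at positions 66, 176.
Jba95I cuts after base 5 of each site (before the last base), so after positions 70, 180.
Circular molecule, 2 cuts → 2 fragments:
  71–180 → 110 bp
  181–206 then 1–70 → 26 + 70 = 96 bp
Sorted largest to smallest: 110, 96 bp.

110, 96 bp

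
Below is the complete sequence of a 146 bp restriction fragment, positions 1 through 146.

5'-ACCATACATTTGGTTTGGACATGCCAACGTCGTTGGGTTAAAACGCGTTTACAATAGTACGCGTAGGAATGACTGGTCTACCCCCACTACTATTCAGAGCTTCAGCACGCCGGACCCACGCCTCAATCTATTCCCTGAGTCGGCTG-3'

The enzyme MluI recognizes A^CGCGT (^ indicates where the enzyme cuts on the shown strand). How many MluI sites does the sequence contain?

ACGCGT occurs starting at positions 43, 59.
MluI cuts at 2 sites.

2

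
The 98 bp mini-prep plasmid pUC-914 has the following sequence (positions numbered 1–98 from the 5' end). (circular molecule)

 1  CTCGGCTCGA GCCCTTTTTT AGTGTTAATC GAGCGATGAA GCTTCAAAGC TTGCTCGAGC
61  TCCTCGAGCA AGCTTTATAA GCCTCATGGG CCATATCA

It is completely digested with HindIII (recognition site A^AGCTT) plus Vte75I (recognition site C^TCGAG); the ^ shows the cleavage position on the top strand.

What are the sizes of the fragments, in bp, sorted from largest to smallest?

34, 33, 9, 8, 7, 7 bp

HindIII sites (AAGCTT) start at positions 39, 47, 70.
HindIII cuts after the first base of each site, so after positions 39, 47, 70.
Vte75I sites (CTCGAG) start at positions 6, 54, 63.
Vte75I cuts after the first base of each site, so after positions 6, 54, 63.
Combined cut positions: 6, 39, 47, 54, 63, 70.
Circular molecule, 6 cuts → 6 fragments:
  7–39 → 33 bp
  40–47 → 8 bp
  48–54 → 7 bp
  55–63 → 9 bp
  64–70 → 7 bp
  71–98 then 1–6 → 28 + 6 = 34 bp
Sorted largest to smallest: 34, 33, 9, 8, 7, 7 bp.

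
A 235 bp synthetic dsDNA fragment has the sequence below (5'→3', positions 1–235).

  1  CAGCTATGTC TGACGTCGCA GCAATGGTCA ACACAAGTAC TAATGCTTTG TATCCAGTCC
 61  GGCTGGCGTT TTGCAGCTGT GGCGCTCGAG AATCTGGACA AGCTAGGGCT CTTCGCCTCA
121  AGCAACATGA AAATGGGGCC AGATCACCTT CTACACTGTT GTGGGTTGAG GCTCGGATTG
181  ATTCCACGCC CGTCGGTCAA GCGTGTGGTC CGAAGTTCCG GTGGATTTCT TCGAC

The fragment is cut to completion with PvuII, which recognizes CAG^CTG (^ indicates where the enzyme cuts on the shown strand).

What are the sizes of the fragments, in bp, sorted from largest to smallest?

The PvuII site (CAGCTG) starts at position 74.
PvuII cuts after base 3 of each site, so after position 76.
Linear molecule, 1 cut → 2 fragments:
  1–76 → 76 bp
  77–235 → 159 bp
Sorted largest to smallest: 159, 76 bp.

159, 76 bp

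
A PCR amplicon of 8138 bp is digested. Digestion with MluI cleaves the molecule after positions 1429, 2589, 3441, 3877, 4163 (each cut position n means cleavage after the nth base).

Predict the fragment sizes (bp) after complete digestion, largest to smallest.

Linear molecule, 5 cuts → 6 fragments:
  1429 − 0 = 1429 bp
  2589 − 1429 = 1160 bp
  3441 − 2589 = 852 bp
  3877 − 3441 = 436 bp
  4163 − 3877 = 286 bp
  8138 − 4163 = 3975 bp
Sorted largest to smallest: 3975, 1429, 1160, 852, 436, 286 bp.

3975, 1429, 1160, 852, 436, 286 bp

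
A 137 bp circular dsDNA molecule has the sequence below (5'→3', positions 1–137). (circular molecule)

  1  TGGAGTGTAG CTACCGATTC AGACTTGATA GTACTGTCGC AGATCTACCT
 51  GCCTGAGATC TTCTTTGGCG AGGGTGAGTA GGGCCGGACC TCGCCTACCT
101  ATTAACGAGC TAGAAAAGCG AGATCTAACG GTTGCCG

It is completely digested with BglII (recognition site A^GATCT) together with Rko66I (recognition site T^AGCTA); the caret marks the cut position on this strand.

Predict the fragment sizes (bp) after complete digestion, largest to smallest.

65, 33, 24, 15 bp

BglII sites (AGATCT) start at positions 41, 56, 121.
BglII cuts after the first base of each site, so after positions 41, 56, 121.
The Rko66I site (TAGCTA) starts at position 8.
Rko66I cuts after the first base of each site, so after position 8.
Combined cut positions: 8, 41, 56, 121.
Circular molecule, 4 cuts → 4 fragments:
  9–41 → 33 bp
  42–56 → 15 bp
  57–121 → 65 bp
  122–137 then 1–8 → 16 + 8 = 24 bp
Sorted largest to smallest: 65, 33, 24, 15 bp.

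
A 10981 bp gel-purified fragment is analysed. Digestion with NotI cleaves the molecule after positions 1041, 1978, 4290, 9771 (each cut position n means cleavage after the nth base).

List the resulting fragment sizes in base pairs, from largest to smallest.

Linear molecule, 4 cuts → 5 fragments:
  1041 − 0 = 1041 bp
  1978 − 1041 = 937 bp
  4290 − 1978 = 2312 bp
  9771 − 4290 = 5481 bp
  10981 − 9771 = 1210 bp
Sorted largest to smallest: 5481, 2312, 1210, 1041, 937 bp.

5481, 2312, 1210, 1041, 937 bp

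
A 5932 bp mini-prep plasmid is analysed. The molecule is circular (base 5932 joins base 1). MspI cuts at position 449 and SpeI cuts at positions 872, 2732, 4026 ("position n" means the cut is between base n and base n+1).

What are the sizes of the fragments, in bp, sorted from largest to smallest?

Combined cut positions (sorted): 449, 872, 2732, 4026.
Circular molecule, 4 cuts → 4 fragments:
  872 − 449 = 423 bp
  2732 − 872 = 1860 bp
  4026 − 2732 = 1294 bp
  wrap: 5932 − 4026 + 449 = 2355 bp
Sorted largest to smallest: 2355, 1860, 1294, 423 bp.

2355, 1860, 1294, 423 bp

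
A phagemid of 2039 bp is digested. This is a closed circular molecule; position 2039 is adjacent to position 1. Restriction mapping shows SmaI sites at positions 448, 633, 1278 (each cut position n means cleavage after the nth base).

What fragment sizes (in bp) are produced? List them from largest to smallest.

Circular molecule, 3 cuts → 3 fragments:
  633 − 448 = 185 bp
  1278 − 633 = 645 bp
  wrap: 2039 − 1278 + 448 = 1209 bp
Sorted largest to smallest: 1209, 645, 185 bp.

1209, 645, 185 bp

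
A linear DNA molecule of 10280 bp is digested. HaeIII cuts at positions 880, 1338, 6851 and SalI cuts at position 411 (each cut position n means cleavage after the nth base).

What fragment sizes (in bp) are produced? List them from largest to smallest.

Combined cut positions (sorted): 411, 880, 1338, 6851.
Linear molecule, 4 cuts → 5 fragments:
  411 − 0 = 411 bp
  880 − 411 = 469 bp
  1338 − 880 = 458 bp
  6851 − 1338 = 5513 bp
  10280 − 6851 = 3429 bp
Sorted largest to smallest: 5513, 3429, 469, 458, 411 bp.

5513, 3429, 469, 458, 411 bp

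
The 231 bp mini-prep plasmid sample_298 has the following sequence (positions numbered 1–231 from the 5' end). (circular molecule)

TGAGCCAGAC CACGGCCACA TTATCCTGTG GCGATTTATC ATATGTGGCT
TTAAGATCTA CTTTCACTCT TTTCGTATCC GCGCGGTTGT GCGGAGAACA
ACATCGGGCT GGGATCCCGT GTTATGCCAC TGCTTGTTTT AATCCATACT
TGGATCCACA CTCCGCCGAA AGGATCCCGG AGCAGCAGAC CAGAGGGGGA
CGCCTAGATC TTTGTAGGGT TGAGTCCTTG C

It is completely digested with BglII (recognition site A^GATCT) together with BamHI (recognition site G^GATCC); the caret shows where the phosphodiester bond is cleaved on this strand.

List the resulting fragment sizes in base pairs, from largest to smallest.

79, 58, 40, 34, 20 bp

BglII sites (AGATCT) start at positions 54, 206.
BglII cuts after the first base of each site, so after positions 54, 206.
BamHI sites (GGATCC) start at positions 112, 152, 172.
BamHI cuts after the first base of each site, so after positions 112, 152, 172.
Combined cut positions: 54, 112, 152, 172, 206.
Circular molecule, 5 cuts → 5 fragments:
  55–112 → 58 bp
  113–152 → 40 bp
  153–172 → 20 bp
  173–206 → 34 bp
  207–231 then 1–54 → 25 + 54 = 79 bp
Sorted largest to smallest: 79, 58, 40, 34, 20 bp.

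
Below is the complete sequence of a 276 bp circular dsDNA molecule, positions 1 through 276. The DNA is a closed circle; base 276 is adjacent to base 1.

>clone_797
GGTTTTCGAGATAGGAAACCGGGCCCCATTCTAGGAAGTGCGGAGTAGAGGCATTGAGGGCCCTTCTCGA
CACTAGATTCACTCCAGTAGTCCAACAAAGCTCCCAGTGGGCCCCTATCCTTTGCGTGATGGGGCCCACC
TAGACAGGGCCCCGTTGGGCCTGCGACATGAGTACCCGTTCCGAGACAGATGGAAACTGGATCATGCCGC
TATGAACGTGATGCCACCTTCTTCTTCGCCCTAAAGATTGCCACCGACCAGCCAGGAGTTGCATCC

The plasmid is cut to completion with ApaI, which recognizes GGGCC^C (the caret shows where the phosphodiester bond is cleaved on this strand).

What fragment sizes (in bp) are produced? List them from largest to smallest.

150, 51, 37, 23, 15 bp

ApaI sites (GGGCCC) start at positions 21, 58, 109, 132, 147.
ApaI cuts after base 5 of each site (before the last base), so after positions 25, 62, 113, 136, 151.
Circular molecule, 5 cuts → 5 fragments:
  26–62 → 37 bp
  63–113 → 51 bp
  114–136 → 23 bp
  137–151 → 15 bp
  152–276 then 1–25 → 125 + 25 = 150 bp
Sorted largest to smallest: 150, 51, 37, 23, 15 bp.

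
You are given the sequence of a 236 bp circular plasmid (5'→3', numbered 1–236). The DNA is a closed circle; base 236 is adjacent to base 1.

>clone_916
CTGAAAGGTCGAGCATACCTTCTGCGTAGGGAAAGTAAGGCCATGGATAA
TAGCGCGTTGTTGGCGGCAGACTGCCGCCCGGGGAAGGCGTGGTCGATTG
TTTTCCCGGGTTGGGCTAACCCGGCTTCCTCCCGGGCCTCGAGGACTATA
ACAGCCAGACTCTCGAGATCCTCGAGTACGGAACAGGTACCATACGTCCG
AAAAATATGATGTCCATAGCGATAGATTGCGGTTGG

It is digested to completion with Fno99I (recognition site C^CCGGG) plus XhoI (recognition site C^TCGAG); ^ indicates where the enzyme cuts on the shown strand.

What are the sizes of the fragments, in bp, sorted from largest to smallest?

143, 27, 26, 24, 9, 7 bp

Fno99I sites (CCCGGG) start at positions 78, 105, 131.
Fno99I cuts after the first base of each site, so after positions 78, 105, 131.
XhoI sites (CTCGAG) start at positions 138, 162, 171.
XhoI cuts after the first base of each site, so after positions 138, 162, 171.
Combined cut positions: 78, 105, 131, 138, 162, 171.
Circular molecule, 6 cuts → 6 fragments:
  79–105 → 27 bp
  106–131 → 26 bp
  132–138 → 7 bp
  139–162 → 24 bp
  163–171 → 9 bp
  172–236 then 1–78 → 65 + 78 = 143 bp
Sorted largest to smallest: 143, 27, 26, 24, 9, 7 bp.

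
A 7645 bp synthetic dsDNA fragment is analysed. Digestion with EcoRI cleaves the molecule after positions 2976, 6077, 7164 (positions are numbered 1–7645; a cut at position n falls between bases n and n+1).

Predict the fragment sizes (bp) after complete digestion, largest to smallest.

Linear molecule, 3 cuts → 4 fragments:
  2976 − 0 = 2976 bp
  6077 − 2976 = 3101 bp
  7164 − 6077 = 1087 bp
  7645 − 7164 = 481 bp
Sorted largest to smallest: 3101, 2976, 1087, 481 bp.

3101, 2976, 1087, 481 bp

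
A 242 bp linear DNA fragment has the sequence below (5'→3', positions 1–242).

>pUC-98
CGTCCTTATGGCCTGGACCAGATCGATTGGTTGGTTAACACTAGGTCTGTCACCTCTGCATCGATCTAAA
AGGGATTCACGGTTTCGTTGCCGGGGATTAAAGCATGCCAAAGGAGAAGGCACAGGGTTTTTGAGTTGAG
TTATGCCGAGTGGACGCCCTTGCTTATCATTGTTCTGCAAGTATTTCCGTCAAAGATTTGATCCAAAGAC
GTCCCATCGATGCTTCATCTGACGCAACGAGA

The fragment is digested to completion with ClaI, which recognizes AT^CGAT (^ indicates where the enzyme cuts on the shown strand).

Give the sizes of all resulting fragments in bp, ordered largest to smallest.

156, 38, 25, 23 bp

ClaI sites (ATCGAT) start at positions 22, 60, 216.
ClaI cuts after base 2 of each site, so after positions 23, 61, 217.
Linear molecule, 3 cuts → 4 fragments:
  1–23 → 23 bp
  24–61 → 38 bp
  62–217 → 156 bp
  218–242 → 25 bp
Sorted largest to smallest: 156, 38, 25, 23 bp.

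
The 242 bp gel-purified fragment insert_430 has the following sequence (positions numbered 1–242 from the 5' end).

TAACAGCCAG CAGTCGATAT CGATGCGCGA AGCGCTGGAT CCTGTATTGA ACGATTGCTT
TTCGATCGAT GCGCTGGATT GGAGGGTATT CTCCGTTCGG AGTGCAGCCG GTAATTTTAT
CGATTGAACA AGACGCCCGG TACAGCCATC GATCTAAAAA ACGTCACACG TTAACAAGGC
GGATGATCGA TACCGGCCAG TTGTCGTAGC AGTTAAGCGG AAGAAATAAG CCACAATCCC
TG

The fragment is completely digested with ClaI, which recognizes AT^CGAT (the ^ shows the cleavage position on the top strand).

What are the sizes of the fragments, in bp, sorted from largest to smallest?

ClaI sites (ATCGAT) start at positions 19, 65, 119, 148, 186.
ClaI cuts after base 2 of each site, so after positions 20, 66, 120, 149, 187.
Linear molecule, 5 cuts → 6 fragments:
  1–20 → 20 bp
  21–66 → 46 bp
  67–120 → 54 bp
  121–149 → 29 bp
  150–187 → 38 bp
  188–242 → 55 bp
Sorted largest to smallest: 55, 54, 46, 38, 29, 20 bp.

55, 54, 46, 38, 29, 20 bp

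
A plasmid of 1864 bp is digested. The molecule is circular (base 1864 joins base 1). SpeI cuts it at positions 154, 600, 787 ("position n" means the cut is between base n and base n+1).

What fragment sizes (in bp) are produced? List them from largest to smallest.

1231, 446, 187 bp

Circular molecule, 3 cuts → 3 fragments:
  600 − 154 = 446 bp
  787 − 600 = 187 bp
  wrap: 1864 − 787 + 154 = 1231 bp
Sorted largest to smallest: 1231, 446, 187 bp.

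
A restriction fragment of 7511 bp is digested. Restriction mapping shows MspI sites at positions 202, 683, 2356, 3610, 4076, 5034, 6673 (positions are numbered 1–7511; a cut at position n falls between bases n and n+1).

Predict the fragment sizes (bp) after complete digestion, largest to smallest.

Linear molecule, 7 cuts → 8 fragments:
  202 − 0 = 202 bp
  683 − 202 = 481 bp
  2356 − 683 = 1673 bp
  3610 − 2356 = 1254 bp
  4076 − 3610 = 466 bp
  5034 − 4076 = 958 bp
  6673 − 5034 = 1639 bp
  7511 − 6673 = 838 bp
Sorted largest to smallest: 1673, 1639, 1254, 958, 838, 481, 466, 202 bp.

1673, 1639, 1254, 958, 838, 481, 466, 202 bp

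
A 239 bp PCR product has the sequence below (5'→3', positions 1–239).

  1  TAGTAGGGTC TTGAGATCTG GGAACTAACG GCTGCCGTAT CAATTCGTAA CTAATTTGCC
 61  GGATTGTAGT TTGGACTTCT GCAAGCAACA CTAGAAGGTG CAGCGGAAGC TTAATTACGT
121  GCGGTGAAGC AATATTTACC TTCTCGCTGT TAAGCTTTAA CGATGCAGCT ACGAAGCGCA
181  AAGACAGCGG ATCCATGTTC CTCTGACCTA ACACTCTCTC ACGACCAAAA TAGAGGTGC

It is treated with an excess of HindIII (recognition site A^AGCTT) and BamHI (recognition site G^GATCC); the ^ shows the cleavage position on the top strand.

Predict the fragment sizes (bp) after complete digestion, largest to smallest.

HindIII sites (AAGCTT) start at positions 107, 152.
HindIII cuts after the first base of each site, so after positions 107, 152.
The BamHI site (GGATCC) starts at position 189.
BamHI cuts after the first base of each site, so after position 189.
Combined cut positions: 107, 152, 189.
Linear molecule, 3 cuts → 4 fragments:
  1–107 → 107 bp
  108–152 → 45 bp
  153–189 → 37 bp
  190–239 → 50 bp
Sorted largest to smallest: 107, 50, 45, 37 bp.

107, 50, 45, 37 bp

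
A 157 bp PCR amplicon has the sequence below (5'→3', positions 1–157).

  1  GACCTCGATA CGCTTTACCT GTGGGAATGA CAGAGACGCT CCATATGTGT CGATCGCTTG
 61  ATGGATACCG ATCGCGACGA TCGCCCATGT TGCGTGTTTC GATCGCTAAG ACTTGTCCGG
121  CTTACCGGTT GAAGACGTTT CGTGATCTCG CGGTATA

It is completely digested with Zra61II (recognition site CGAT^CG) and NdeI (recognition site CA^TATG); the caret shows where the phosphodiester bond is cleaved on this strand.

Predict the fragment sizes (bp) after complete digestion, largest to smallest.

Zra61II sites (CGATCG) start at positions 51, 69, 78, 100.
Zra61II cuts after base 4 of each site, so after positions 54, 72, 81, 103.
The NdeI site (CATATG) starts at position 42.
NdeI cuts after base 2 of each site, so after position 43.
Combined cut positions: 43, 54, 72, 81, 103.
Linear molecule, 5 cuts → 6 fragments:
  1–43 → 43 bp
  44–54 → 11 bp
  55–72 → 18 bp
  73–81 → 9 bp
  82–103 → 22 bp
  104–157 → 54 bp
Sorted largest to smallest: 54, 43, 22, 18, 11, 9 bp.

54, 43, 22, 18, 11, 9 bp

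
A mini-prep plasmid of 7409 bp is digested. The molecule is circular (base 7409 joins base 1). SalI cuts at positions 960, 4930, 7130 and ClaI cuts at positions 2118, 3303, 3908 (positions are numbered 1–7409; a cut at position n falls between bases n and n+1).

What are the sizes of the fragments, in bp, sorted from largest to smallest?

2200, 1239, 1185, 1158, 1022, 605 bp

Combined cut positions (sorted): 960, 2118, 3303, 3908, 4930, 7130.
Circular molecule, 6 cuts → 6 fragments:
  2118 − 960 = 1158 bp
  3303 − 2118 = 1185 bp
  3908 − 3303 = 605 bp
  4930 − 3908 = 1022 bp
  7130 − 4930 = 2200 bp
  wrap: 7409 − 7130 + 960 = 1239 bp
Sorted largest to smallest: 2200, 1239, 1185, 1158, 1022, 605 bp.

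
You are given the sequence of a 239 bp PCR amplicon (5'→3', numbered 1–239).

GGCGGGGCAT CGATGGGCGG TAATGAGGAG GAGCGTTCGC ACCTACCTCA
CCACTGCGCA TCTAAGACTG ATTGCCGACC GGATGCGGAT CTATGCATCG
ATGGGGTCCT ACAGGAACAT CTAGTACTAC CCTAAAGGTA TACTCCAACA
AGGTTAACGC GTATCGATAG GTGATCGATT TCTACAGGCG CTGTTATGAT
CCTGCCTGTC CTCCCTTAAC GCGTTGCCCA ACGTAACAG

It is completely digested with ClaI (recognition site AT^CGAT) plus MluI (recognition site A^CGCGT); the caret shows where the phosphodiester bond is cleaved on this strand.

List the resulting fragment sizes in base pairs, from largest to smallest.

88, 59, 44, 20, 11, 10, 7 bp

ClaI sites (ATCGAT) start at positions 9, 97, 163, 174.
ClaI cuts after base 2 of each site, so after positions 10, 98, 164, 175.
MluI sites (ACGCGT) start at positions 157, 219.
MluI cuts after the first base of each site, so after positions 157, 219.
Combined cut positions: 10, 98, 157, 164, 175, 219.
Linear molecule, 6 cuts → 7 fragments:
  1–10 → 10 bp
  11–98 → 88 bp
  99–157 → 59 bp
  158–164 → 7 bp
  165–175 → 11 bp
  176–219 → 44 bp
  220–239 → 20 bp
Sorted largest to smallest: 88, 59, 44, 20, 11, 10, 7 bp.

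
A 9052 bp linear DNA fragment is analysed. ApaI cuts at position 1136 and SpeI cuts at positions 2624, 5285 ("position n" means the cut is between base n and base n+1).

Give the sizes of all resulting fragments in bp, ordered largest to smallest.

Combined cut positions (sorted): 1136, 2624, 5285.
Linear molecule, 3 cuts → 4 fragments:
  1136 − 0 = 1136 bp
  2624 − 1136 = 1488 bp
  5285 − 2624 = 2661 bp
  9052 − 5285 = 3767 bp
Sorted largest to smallest: 3767, 2661, 1488, 1136 bp.

3767, 2661, 1488, 1136 bp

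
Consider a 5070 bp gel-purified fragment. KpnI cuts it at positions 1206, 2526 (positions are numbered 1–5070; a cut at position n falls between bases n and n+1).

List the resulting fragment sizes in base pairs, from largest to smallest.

2544, 1320, 1206 bp

Linear molecule, 2 cuts → 3 fragments:
  1206 − 0 = 1206 bp
  2526 − 1206 = 1320 bp
  5070 − 2526 = 2544 bp
Sorted largest to smallest: 2544, 1320, 1206 bp.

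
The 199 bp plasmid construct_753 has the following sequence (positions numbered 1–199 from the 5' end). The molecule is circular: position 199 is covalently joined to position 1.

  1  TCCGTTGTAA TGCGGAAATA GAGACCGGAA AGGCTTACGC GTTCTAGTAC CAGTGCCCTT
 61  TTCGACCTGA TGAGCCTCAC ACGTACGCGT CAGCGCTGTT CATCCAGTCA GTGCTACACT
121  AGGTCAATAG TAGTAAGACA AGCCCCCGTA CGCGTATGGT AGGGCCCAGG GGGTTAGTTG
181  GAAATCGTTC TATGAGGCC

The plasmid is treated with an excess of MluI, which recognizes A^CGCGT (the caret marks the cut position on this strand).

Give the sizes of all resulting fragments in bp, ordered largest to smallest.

86, 65, 48 bp

MluI sites (ACGCGT) start at positions 37, 85, 150.
MluI cuts after the first base of each site, so after positions 37, 85, 150.
Circular molecule, 3 cuts → 3 fragments:
  38–85 → 48 bp
  86–150 → 65 bp
  151–199 then 1–37 → 49 + 37 = 86 bp
Sorted largest to smallest: 86, 65, 48 bp.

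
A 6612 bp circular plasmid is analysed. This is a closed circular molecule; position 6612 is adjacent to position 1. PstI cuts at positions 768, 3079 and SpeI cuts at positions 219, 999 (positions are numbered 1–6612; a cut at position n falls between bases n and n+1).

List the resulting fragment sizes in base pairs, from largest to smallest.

3752, 2080, 549, 231 bp

Combined cut positions (sorted): 219, 768, 999, 3079.
Circular molecule, 4 cuts → 4 fragments:
  768 − 219 = 549 bp
  999 − 768 = 231 bp
  3079 − 999 = 2080 bp
  wrap: 6612 − 3079 + 219 = 3752 bp
Sorted largest to smallest: 3752, 2080, 549, 231 bp.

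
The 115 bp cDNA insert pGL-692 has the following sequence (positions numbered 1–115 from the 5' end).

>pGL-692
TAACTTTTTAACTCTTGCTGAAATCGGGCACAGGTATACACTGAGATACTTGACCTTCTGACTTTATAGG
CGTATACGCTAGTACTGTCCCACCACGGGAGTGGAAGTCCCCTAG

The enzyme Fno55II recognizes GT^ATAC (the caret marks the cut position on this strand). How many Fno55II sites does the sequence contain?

2

GTATAC occurs starting at positions 34, 72.
Fno55II cuts at 2 sites.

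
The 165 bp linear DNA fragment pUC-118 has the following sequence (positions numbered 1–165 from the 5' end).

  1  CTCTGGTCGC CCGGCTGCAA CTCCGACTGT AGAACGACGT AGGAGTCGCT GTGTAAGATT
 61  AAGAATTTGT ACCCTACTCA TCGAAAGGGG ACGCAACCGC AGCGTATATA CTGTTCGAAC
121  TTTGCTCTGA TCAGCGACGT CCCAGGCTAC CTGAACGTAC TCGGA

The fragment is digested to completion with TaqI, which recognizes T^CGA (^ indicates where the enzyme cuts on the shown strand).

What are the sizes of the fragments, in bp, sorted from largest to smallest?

81, 50, 34 bp

TaqI sites (TCGA) start at positions 81, 115.
TaqI cuts after the first base of each site, so after positions 81, 115.
Linear molecule, 2 cuts → 3 fragments:
  1–81 → 81 bp
  82–115 → 34 bp
  116–165 → 50 bp
Sorted largest to smallest: 81, 50, 34 bp.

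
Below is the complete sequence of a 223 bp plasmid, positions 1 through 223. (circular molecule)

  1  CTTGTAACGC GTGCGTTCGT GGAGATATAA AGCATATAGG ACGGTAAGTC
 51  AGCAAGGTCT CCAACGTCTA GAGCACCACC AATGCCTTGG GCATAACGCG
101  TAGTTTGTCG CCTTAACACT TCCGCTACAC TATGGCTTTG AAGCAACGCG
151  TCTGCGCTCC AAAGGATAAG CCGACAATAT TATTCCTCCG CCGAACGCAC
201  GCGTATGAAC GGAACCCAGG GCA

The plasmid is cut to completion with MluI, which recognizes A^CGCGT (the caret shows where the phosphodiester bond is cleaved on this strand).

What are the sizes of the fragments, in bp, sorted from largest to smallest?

MluI sites (ACGCGT) start at positions 7, 96, 146, 199.
MluI cuts after the first base of each site, so after positions 7, 96, 146, 199.
Circular molecule, 4 cuts → 4 fragments:
  8–96 → 89 bp
  97–146 → 50 bp
  147–199 → 53 bp
  200–223 then 1–7 → 24 + 7 = 31 bp
Sorted largest to smallest: 89, 53, 50, 31 bp.

89, 53, 50, 31 bp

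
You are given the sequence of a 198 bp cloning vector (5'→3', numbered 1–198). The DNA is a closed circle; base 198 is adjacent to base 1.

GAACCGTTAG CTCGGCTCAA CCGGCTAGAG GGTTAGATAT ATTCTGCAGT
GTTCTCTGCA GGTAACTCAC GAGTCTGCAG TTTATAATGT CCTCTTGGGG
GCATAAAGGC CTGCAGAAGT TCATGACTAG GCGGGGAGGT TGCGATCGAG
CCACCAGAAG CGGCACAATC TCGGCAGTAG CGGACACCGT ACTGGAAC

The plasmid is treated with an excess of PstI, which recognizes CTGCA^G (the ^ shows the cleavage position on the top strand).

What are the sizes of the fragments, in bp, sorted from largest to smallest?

131, 36, 19, 12 bp

PstI sites (CTGCAG) start at positions 44, 56, 75, 111.
PstI cuts after base 5 of each site (before the last base), so after positions 48, 60, 79, 115.
Circular molecule, 4 cuts → 4 fragments:
  49–60 → 12 bp
  61–79 → 19 bp
  80–115 → 36 bp
  116–198 then 1–48 → 83 + 48 = 131 bp
Sorted largest to smallest: 131, 36, 19, 12 bp.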